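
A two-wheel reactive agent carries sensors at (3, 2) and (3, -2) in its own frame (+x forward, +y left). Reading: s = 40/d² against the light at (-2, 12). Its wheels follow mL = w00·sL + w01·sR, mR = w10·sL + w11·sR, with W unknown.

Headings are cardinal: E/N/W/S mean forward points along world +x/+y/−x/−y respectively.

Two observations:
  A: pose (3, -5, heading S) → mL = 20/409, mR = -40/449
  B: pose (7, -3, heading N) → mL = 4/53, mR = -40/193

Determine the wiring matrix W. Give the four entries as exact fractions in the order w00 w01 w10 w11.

0 1/2 -1 0

obs A: pose=(3,-5,S) → sL=40/449, sR=40/409, mL=20/409, mR=-40/449
obs B: pose=(7,-3,N) → sL=40/193, sR=8/53, mL=4/53, mR=-40/193
sensor matrix S = [[40/449, 40/409], [40/193, 8/53]]; det S = -12815360/1878463789
solve [mL_A; mL_B] = S·[w00; w01] and [mR_A; mR_B] = S·[w10; w11]:
  w00 = 0, w01 = 1/2, w10 = -1, w11 = 0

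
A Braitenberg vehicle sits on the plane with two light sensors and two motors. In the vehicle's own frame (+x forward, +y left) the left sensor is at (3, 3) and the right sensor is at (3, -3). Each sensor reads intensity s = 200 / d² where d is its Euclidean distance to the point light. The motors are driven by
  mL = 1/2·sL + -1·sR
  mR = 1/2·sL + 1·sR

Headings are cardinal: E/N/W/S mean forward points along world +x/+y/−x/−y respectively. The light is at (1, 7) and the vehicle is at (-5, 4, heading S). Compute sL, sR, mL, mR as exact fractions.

40/9 200/117 20/39 460/117

left sensor world pos  = (-2, 1); dL² = 45
right sensor world pos = (-8, 1); dR² = 117
sL = 200/45 = 40/9
sR = 200/117 = 200/117
mL = 1/2·sL + -1·sR = 20/39
mR = 1/2·sL + 1·sR = 460/117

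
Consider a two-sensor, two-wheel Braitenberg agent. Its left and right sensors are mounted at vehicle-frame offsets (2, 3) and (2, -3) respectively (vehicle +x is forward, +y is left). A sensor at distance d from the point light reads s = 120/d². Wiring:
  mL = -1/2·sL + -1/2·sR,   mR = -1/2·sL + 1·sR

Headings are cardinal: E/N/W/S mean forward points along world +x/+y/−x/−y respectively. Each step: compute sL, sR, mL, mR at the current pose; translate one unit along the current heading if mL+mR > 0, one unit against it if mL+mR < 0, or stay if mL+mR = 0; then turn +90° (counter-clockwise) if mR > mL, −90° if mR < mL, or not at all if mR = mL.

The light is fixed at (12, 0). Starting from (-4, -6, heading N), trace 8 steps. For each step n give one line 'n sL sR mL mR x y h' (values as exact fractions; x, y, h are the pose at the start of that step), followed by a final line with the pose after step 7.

n=0: pose=(-4,-6,N); sL=120/377, sR=24/37; mL=-6744/13949, mR=6828/13949; mL+mR=84/13949 → advance +1; mR−mL=36/37 → turn +1·90°
n=1: pose=(-4,-5,W); sL=30/97, sR=15/41; mL=-2685/7954, mR=840/3977; mL+mR=-1005/7954 → advance -1; mR−mL=45/82 → turn +1·90°
n=2: pose=(-3,-5,S); sL=120/193, sR=120/373; mL=-33960/71989, mR=780/71989; mL+mR=-33180/71989 → advance -1; mR−mL=180/373 → turn +1·90°
n=3: pose=(-3,-4,E); sL=12/17, sR=60/109; mL=-1164/1853, mR=366/1853; mL+mR=-798/1853 → advance -1; mR−mL=90/109 → turn +1·90°
n=4: pose=(-4,-4,N); sL=24/73, sR=120/173; mL=-6456/12629, mR=6684/12629; mL+mR=228/12629 → advance +1; mR−mL=180/173 → turn +1·90°
n=5: pose=(-4,-3,W); sL=1/3, sR=10/27; mL=-19/54, mR=11/54; mL+mR=-4/27 → advance -1; mR−mL=5/9 → turn +1·90°
n=6: pose=(-3,-3,S); sL=120/169, sR=120/349; mL=-31080/58981, mR=-660/58981; mL+mR=-31740/58981 → advance -1; mR−mL=180/349 → turn +1·90°
n=7: pose=(-3,-2,E); sL=12/17, sR=60/97; mL=-1092/1649, mR=438/1649; mL+mR=-654/1649 → advance -1; mR−mL=90/97 → turn +1·90°

0 120/377 24/37 -6744/13949 6828/13949 -4 -6 N
1 30/97 15/41 -2685/7954 840/3977 -4 -5 W
2 120/193 120/373 -33960/71989 780/71989 -3 -5 S
3 12/17 60/109 -1164/1853 366/1853 -3 -4 E
4 24/73 120/173 -6456/12629 6684/12629 -4 -4 N
5 1/3 10/27 -19/54 11/54 -4 -3 W
6 120/169 120/349 -31080/58981 -660/58981 -3 -3 S
7 12/17 60/97 -1092/1649 438/1649 -3 -2 E
final -4 -2 N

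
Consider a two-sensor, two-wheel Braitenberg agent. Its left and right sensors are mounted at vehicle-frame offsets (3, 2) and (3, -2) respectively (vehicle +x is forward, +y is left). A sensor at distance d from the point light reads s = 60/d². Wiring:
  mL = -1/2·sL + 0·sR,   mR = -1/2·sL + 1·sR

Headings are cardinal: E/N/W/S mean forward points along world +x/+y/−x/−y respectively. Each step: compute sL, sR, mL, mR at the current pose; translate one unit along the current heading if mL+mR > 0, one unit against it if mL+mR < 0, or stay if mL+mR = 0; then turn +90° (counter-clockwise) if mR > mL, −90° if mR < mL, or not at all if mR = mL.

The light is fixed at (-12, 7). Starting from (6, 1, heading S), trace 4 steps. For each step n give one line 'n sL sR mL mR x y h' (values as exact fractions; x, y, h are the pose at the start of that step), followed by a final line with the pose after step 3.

n=0: pose=(6,1,S); sL=60/481, sR=60/337; mL=-30/481, mR=18750/162097; mL+mR=8640/162097 → advance +1; mR−mL=60/337 → turn +1·90°
n=1: pose=(6,0,E); sL=30/233, sR=10/87; mL=-15/233, mR=1025/20271; mL+mR=-280/20271 → advance -1; mR−mL=10/87 → turn +1·90°
n=2: pose=(5,0,N); sL=60/241, sR=60/377; mL=-30/241, mR=3150/90857; mL+mR=-8160/90857 → advance -1; mR−mL=60/377 → turn +1·90°
n=3: pose=(5,-1,W); sL=15/74, sR=15/58; mL=-15/148, mR=675/4292; mL+mR=60/1073 → advance +1; mR−mL=15/58 → turn +1·90°

0 60/481 60/337 -30/481 18750/162097 6 1 S
1 30/233 10/87 -15/233 1025/20271 6 0 E
2 60/241 60/377 -30/241 3150/90857 5 0 N
3 15/74 15/58 -15/148 675/4292 5 -1 W
final 4 -1 S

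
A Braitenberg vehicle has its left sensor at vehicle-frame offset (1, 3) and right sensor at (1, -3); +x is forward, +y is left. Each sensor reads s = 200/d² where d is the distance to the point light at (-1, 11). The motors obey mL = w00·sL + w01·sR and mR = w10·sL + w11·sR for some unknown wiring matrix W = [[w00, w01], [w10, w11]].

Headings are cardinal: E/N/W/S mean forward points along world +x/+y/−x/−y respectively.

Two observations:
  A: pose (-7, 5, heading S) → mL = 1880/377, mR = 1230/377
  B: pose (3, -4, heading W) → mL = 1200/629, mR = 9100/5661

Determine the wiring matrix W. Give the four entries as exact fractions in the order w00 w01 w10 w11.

obs A: pose=(-7,5,S) → sL=100/29, sR=20/13, mL=1880/377, mR=1230/377
obs B: pose=(3,-4,W) → sL=200/333, sR=200/153, mL=1200/629, mR=9100/5661
sensor matrix S = [[100/29, 20/13], [200/333, 200/153]]; det S = 7648000/2134197
solve [mL_A; mL_B] = S·[w00; w01] and [mR_A; mR_B] = S·[w10; w11]:
  w00 = 1, w01 = 1, w10 = 1/2, w11 = 1

1 1 1/2 1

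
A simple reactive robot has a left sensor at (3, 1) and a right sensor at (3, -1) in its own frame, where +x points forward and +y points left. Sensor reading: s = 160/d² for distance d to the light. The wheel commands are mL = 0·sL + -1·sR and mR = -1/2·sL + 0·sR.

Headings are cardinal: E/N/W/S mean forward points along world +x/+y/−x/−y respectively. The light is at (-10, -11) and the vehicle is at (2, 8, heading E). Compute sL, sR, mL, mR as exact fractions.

left sensor world pos  = (5, 9); dL² = 625
right sensor world pos = (5, 7); dR² = 549
sL = 160/625 = 32/125
sR = 160/549 = 160/549
mL = 0·sL + -1·sR = -160/549
mR = -1/2·sL + 0·sR = -16/125

32/125 160/549 -160/549 -16/125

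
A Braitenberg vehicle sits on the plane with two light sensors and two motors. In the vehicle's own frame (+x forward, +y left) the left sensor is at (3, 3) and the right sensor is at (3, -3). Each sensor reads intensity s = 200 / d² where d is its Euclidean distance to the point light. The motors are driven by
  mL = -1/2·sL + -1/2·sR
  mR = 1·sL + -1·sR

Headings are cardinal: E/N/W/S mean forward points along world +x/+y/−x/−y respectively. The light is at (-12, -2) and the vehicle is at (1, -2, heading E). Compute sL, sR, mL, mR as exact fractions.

40/53 40/53 -40/53 0

left sensor world pos  = (4, 1); dL² = 265
right sensor world pos = (4, -5); dR² = 265
sL = 200/265 = 40/53
sR = 200/265 = 40/53
mL = -1/2·sL + -1/2·sR = -40/53
mR = 1·sL + -1·sR = 0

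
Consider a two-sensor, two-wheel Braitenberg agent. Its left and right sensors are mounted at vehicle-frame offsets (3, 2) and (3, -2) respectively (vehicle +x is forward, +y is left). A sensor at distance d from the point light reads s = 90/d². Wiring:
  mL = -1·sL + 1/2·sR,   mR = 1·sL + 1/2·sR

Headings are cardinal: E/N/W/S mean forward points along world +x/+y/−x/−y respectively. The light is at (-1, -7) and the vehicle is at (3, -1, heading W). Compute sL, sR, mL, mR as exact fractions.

90/17 18/13 -1017/221 1323/221

left sensor world pos  = (0, -3); dL² = 17
right sensor world pos = (0, 1); dR² = 65
sL = 90/17 = 90/17
sR = 90/65 = 18/13
mL = -1·sL + 1/2·sR = -1017/221
mR = 1·sL + 1/2·sR = 1323/221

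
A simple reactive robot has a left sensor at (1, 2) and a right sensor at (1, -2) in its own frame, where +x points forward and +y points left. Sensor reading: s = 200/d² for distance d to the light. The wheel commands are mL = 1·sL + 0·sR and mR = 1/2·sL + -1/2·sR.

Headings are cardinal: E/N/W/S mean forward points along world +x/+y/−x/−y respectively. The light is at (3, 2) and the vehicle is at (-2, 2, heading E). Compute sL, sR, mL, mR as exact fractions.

10 10 10 0

left sensor world pos  = (-1, 4); dL² = 20
right sensor world pos = (-1, 0); dR² = 20
sL = 200/20 = 10
sR = 200/20 = 10
mL = 1·sL + 0·sR = 10
mR = 1/2·sL + -1/2·sR = 0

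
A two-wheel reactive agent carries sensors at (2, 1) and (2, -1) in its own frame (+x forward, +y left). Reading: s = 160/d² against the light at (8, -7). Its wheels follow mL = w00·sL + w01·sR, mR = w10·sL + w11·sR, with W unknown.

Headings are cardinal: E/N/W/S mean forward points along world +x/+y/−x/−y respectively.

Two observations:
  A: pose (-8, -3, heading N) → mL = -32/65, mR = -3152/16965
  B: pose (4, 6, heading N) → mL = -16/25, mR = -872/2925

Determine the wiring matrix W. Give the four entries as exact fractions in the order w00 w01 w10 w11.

obs A: pose=(-8,-3,N) → sL=32/65, sR=160/261, mL=-32/65, mR=-3152/16965
obs B: pose=(4,6,N) → sL=16/25, sR=80/117, mL=-16/25, mR=-872/2925
sensor matrix S = [[32/65, 160/261], [16/25, 80/117]]; det S = -4096/73515
solve [mL_A; mL_B] = S·[w00; w01] and [mR_A; mR_B] = S·[w10; w11]:
  w00 = -1, w01 = 0, w10 = -1, w11 = 1/2

-1 0 -1 1/2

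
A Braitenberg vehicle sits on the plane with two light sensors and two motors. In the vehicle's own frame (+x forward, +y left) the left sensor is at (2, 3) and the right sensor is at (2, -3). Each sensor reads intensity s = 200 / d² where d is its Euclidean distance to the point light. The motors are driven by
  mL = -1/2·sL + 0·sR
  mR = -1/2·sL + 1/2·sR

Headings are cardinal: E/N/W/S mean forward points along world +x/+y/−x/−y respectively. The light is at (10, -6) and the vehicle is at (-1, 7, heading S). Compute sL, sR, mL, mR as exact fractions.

40/37 200/317 -20/37 -2640/11729

left sensor world pos  = (2, 5); dL² = 185
right sensor world pos = (-4, 5); dR² = 317
sL = 200/185 = 40/37
sR = 200/317 = 200/317
mL = -1/2·sL + 0·sR = -20/37
mR = -1/2·sL + 1/2·sR = -2640/11729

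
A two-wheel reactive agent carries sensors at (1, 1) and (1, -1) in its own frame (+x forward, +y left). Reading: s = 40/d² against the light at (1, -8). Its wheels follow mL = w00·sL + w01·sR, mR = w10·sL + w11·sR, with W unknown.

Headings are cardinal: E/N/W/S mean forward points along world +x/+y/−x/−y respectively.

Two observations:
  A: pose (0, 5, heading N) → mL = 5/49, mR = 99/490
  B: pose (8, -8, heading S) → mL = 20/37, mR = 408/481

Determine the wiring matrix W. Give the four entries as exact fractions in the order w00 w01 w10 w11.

obs A: pose=(0,5,N) → sL=1/5, sR=10/49, mL=5/49, mR=99/490
obs B: pose=(8,-8,S) → sL=8/13, sR=40/37, mL=20/37, mR=408/481
sensor matrix S = [[1/5, 10/49], [8/13, 40/37]]; det S = 2136/23569
solve [mL_A; mL_B] = S·[w00; w01] and [mR_A; mR_B] = S·[w10; w11]:
  w00 = 0, w01 = 1/2, w10 = 1/2, w11 = 1/2

0 1/2 1/2 1/2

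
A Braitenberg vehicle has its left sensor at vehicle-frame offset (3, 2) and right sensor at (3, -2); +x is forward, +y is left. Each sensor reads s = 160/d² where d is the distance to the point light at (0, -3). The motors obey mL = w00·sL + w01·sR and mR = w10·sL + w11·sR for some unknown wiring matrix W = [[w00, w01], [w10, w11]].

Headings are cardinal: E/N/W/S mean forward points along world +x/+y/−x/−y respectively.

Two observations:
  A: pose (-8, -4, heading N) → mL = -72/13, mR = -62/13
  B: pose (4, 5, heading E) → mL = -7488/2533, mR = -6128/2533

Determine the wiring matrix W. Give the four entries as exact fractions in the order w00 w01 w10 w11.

obs A: pose=(-8,-4,N) → sL=20/13, sR=4, mL=-72/13, mR=-62/13
obs B: pose=(4,5,E) → sL=160/149, sR=32/17, mL=-7488/2533, mR=-6128/2533
sensor matrix S = [[20/13, 4], [160/149, 32/17]]; det S = -46080/32929
solve [mL_A; mL_B] = S·[w00; w01] and [mR_A; mR_B] = S·[w10; w11]:
  w00 = -1, w01 = -1, w10 = -1/2, w11 = -1

-1 -1 -1/2 -1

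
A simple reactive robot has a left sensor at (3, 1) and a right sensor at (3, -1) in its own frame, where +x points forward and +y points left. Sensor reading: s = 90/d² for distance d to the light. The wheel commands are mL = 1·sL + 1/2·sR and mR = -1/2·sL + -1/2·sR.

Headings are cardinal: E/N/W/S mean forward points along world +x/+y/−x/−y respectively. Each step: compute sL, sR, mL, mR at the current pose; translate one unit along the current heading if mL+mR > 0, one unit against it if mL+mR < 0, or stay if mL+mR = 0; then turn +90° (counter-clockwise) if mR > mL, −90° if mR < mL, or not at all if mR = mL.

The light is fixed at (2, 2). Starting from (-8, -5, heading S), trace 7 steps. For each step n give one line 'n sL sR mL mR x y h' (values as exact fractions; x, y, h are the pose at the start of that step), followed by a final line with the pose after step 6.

0 90/181 90/221 28035/40001 -18090/40001 -8 -5 S
1 9/25 45/109 3087/5450 -1053/2725 -8 -6 W
2 90/169 18/25 3771/4225 -2646/4225 -9 -6 N
3 9/10 45/64 801/640 -513/640 -9 -5 E
4 90/181 90/221 28035/40001 -18090/40001 -8 -5 S
5 9/25 45/109 3087/5450 -1053/2725 -8 -6 W
6 90/169 18/25 3771/4225 -2646/4225 -9 -6 N
final -9 -5 E

n=0: pose=(-8,-5,S); sL=90/181, sR=90/221; mL=28035/40001, mR=-18090/40001; mL+mR=45/181 → advance +1; mR−mL=-46125/40001 → turn -1·90°
n=1: pose=(-8,-6,W); sL=9/25, sR=45/109; mL=3087/5450, mR=-1053/2725; mL+mR=9/50 → advance +1; mR−mL=-5193/5450 → turn -1·90°
n=2: pose=(-9,-6,N); sL=90/169, sR=18/25; mL=3771/4225, mR=-2646/4225; mL+mR=45/169 → advance +1; mR−mL=-6417/4225 → turn -1·90°
n=3: pose=(-9,-5,E); sL=9/10, sR=45/64; mL=801/640, mR=-513/640; mL+mR=9/20 → advance +1; mR−mL=-657/320 → turn -1·90°
n=4: pose=(-8,-5,S); sL=90/181, sR=90/221; mL=28035/40001, mR=-18090/40001; mL+mR=45/181 → advance +1; mR−mL=-46125/40001 → turn -1·90°
n=5: pose=(-8,-6,W); sL=9/25, sR=45/109; mL=3087/5450, mR=-1053/2725; mL+mR=9/50 → advance +1; mR−mL=-5193/5450 → turn -1·90°
n=6: pose=(-9,-6,N); sL=90/169, sR=18/25; mL=3771/4225, mR=-2646/4225; mL+mR=45/169 → advance +1; mR−mL=-6417/4225 → turn -1·90°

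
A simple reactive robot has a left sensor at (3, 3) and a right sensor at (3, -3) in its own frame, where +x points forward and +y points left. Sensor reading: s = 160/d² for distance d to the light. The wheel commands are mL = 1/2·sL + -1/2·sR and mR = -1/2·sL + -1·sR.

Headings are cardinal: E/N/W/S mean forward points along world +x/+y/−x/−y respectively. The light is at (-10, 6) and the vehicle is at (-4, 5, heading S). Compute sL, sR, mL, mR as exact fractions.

160/97 32/5 -1152/485 -3504/485

left sensor world pos  = (-1, 2); dL² = 97
right sensor world pos = (-7, 2); dR² = 25
sL = 160/97 = 160/97
sR = 160/25 = 32/5
mL = 1/2·sL + -1/2·sR = -1152/485
mR = -1/2·sL + -1·sR = -3504/485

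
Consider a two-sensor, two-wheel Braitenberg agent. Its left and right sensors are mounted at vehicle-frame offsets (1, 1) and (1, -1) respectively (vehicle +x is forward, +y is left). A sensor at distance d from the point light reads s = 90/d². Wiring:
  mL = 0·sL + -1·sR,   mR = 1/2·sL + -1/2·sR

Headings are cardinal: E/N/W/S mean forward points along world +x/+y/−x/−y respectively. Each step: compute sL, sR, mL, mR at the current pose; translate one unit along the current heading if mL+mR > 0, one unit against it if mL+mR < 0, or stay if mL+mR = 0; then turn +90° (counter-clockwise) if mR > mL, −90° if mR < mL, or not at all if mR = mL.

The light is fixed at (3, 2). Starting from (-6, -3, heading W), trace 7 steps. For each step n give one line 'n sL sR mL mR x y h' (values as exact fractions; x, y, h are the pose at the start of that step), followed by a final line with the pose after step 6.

n=0: pose=(-6,-3,W); sL=45/68, sR=45/58; mL=-45/58, mR=-225/3944; mL+mR=-3285/3944 → advance -1; mR−mL=2835/3944 → turn +1·90°
n=1: pose=(-5,-3,S); sL=18/17, sR=10/13; mL=-10/13, mR=32/221; mL+mR=-138/221 → advance -1; mR−mL=202/221 → turn +1·90°
n=2: pose=(-5,-2,E); sL=45/29, sR=45/37; mL=-45/37, mR=180/1073; mL+mR=-1125/1073 → advance -1; mR−mL=1485/1073 → turn +1·90°
n=3: pose=(-6,-2,N); sL=90/109, sR=90/73; mL=-90/73, mR=-1620/7957; mL+mR=-11430/7957 → advance -1; mR−mL=8190/7957 → turn +1·90°
n=4: pose=(-6,-3,W); sL=45/68, sR=45/58; mL=-45/58, mR=-225/3944; mL+mR=-3285/3944 → advance -1; mR−mL=2835/3944 → turn +1·90°
n=5: pose=(-5,-3,S); sL=18/17, sR=10/13; mL=-10/13, mR=32/221; mL+mR=-138/221 → advance -1; mR−mL=202/221 → turn +1·90°
n=6: pose=(-5,-2,E); sL=45/29, sR=45/37; mL=-45/37, mR=180/1073; mL+mR=-1125/1073 → advance -1; mR−mL=1485/1073 → turn +1·90°

0 45/68 45/58 -45/58 -225/3944 -6 -3 W
1 18/17 10/13 -10/13 32/221 -5 -3 S
2 45/29 45/37 -45/37 180/1073 -5 -2 E
3 90/109 90/73 -90/73 -1620/7957 -6 -2 N
4 45/68 45/58 -45/58 -225/3944 -6 -3 W
5 18/17 10/13 -10/13 32/221 -5 -3 S
6 45/29 45/37 -45/37 180/1073 -5 -2 E
final -6 -2 N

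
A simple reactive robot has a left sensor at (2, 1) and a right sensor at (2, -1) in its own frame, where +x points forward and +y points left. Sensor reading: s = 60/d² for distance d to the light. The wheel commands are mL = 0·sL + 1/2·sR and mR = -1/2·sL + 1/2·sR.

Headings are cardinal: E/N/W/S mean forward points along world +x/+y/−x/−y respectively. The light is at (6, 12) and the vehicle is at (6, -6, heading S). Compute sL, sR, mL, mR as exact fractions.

60/401 60/401 30/401 0

left sensor world pos  = (7, -8); dL² = 401
right sensor world pos = (5, -8); dR² = 401
sL = 60/401 = 60/401
sR = 60/401 = 60/401
mL = 0·sL + 1/2·sR = 30/401
mR = -1/2·sL + 1/2·sR = 0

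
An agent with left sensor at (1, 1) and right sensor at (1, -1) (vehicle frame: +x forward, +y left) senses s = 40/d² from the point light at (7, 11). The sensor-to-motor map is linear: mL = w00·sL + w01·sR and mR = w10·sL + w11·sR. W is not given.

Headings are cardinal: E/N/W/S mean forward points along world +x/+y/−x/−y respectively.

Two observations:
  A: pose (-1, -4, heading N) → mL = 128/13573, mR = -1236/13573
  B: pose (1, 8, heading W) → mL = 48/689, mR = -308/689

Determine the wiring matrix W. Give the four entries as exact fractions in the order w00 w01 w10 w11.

-1/2 1/2 1/2 -1

obs A: pose=(-1,-4,N) → sL=40/277, sR=8/49, mL=128/13573, mR=-1236/13573
obs B: pose=(1,8,W) → sL=8/13, sR=40/53, mL=48/689, mR=-308/689
sensor matrix S = [[40/277, 8/49], [8/13, 40/53]]; det S = 79616/9351797
solve [mL_A; mL_B] = S·[w00; w01] and [mR_A; mR_B] = S·[w10; w11]:
  w00 = -1/2, w01 = 1/2, w10 = 1/2, w11 = -1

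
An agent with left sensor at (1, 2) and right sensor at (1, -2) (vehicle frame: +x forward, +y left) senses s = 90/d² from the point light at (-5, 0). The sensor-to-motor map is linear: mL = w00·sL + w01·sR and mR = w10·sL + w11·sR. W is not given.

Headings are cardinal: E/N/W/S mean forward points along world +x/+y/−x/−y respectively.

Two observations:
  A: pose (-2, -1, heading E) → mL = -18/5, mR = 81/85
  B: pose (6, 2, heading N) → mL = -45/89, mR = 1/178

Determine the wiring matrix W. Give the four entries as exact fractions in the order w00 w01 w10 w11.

0 -1 -1/2 1

obs A: pose=(-2,-1,E) → sL=90/17, sR=18/5, mL=-18/5, mR=81/85
obs B: pose=(6,2,N) → sL=1, sR=45/89, mL=-45/89, mR=1/178
sensor matrix S = [[90/17, 18/5], [1, 45/89]]; det S = -6984/7565
solve [mL_A; mL_B] = S·[w00; w01] and [mR_A; mR_B] = S·[w10; w11]:
  w00 = 0, w01 = -1, w10 = -1/2, w11 = 1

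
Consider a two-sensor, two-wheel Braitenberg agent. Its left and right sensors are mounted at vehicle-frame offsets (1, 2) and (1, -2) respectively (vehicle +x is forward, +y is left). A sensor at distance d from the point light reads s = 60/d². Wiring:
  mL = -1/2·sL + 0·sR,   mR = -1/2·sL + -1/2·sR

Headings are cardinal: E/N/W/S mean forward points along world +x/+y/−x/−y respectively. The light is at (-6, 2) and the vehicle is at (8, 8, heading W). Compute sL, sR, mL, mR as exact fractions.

12/37 60/233 -6/37 -2508/8621

left sensor world pos  = (7, 6); dL² = 185
right sensor world pos = (7, 10); dR² = 233
sL = 60/185 = 12/37
sR = 60/233 = 60/233
mL = -1/2·sL + 0·sR = -6/37
mR = -1/2·sL + -1/2·sR = -2508/8621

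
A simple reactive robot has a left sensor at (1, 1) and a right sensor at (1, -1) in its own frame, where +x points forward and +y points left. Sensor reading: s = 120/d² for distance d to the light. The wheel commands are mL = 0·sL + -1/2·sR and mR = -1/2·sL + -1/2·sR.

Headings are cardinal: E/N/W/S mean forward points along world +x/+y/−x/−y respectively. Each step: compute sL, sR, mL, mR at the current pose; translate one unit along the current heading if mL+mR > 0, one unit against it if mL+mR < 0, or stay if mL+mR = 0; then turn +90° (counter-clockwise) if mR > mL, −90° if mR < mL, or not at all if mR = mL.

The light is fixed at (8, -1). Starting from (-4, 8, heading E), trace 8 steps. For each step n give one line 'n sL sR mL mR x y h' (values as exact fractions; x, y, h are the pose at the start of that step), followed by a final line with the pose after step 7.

0 120/221 24/37 -12/37 -4872/8177 -4 8 E
1 15/26 6/13 -3/13 -27/52 -5 8 S
2 120/277 120/317 -60/317 -35640/87809 -5 9 W
3 12/29 60/121 -30/121 -1596/3509 -4 9 N
4 120/221 24/37 -12/37 -4872/8177 -4 8 E
5 15/26 6/13 -3/13 -27/52 -5 8 S
6 120/277 120/317 -60/317 -35640/87809 -5 9 W
7 12/29 60/121 -30/121 -1596/3509 -4 9 N
final -4 8 E

n=0: pose=(-4,8,E); sL=120/221, sR=24/37; mL=-12/37, mR=-4872/8177; mL+mR=-7524/8177 → advance -1; mR−mL=-60/221 → turn -1·90°
n=1: pose=(-5,8,S); sL=15/26, sR=6/13; mL=-3/13, mR=-27/52; mL+mR=-3/4 → advance -1; mR−mL=-15/52 → turn -1·90°
n=2: pose=(-5,9,W); sL=120/277, sR=120/317; mL=-60/317, mR=-35640/87809; mL+mR=-52260/87809 → advance -1; mR−mL=-60/277 → turn -1·90°
n=3: pose=(-4,9,N); sL=12/29, sR=60/121; mL=-30/121, mR=-1596/3509; mL+mR=-2466/3509 → advance -1; mR−mL=-6/29 → turn -1·90°
n=4: pose=(-4,8,E); sL=120/221, sR=24/37; mL=-12/37, mR=-4872/8177; mL+mR=-7524/8177 → advance -1; mR−mL=-60/221 → turn -1·90°
n=5: pose=(-5,8,S); sL=15/26, sR=6/13; mL=-3/13, mR=-27/52; mL+mR=-3/4 → advance -1; mR−mL=-15/52 → turn -1·90°
n=6: pose=(-5,9,W); sL=120/277, sR=120/317; mL=-60/317, mR=-35640/87809; mL+mR=-52260/87809 → advance -1; mR−mL=-60/277 → turn -1·90°
n=7: pose=(-4,9,N); sL=12/29, sR=60/121; mL=-30/121, mR=-1596/3509; mL+mR=-2466/3509 → advance -1; mR−mL=-6/29 → turn -1·90°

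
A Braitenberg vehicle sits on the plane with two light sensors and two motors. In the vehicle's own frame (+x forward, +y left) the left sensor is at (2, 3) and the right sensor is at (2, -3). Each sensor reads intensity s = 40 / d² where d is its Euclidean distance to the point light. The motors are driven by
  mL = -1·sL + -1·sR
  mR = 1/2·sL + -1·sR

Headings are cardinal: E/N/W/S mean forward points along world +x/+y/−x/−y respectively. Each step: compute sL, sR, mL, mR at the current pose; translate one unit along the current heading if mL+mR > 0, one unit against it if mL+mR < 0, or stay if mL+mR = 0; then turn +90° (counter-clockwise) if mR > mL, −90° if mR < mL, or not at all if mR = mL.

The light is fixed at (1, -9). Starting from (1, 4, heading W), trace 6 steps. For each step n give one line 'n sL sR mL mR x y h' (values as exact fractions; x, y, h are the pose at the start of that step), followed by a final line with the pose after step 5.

n=0: pose=(1,4,W); sL=5/13, sR=2/13; mL=-7/13, mR=1/26; mL+mR=-1/2 → advance -1; mR−mL=15/26 → turn +1·90°
n=1: pose=(2,4,S); sL=40/137, sR=8/25; mL=-2096/3425, mR=-596/3425; mL+mR=-2692/3425 → advance -1; mR−mL=60/137 → turn +1·90°
n=2: pose=(2,5,E); sL=20/149, sR=4/13; mL=-856/1937, mR=-466/1937; mL+mR=-1322/1937 → advance -1; mR−mL=30/149 → turn +1·90°
n=3: pose=(1,5,N); sL=8/53, sR=8/53; mL=-16/53, mR=-4/53; mL+mR=-20/53 → advance -1; mR−mL=12/53 → turn +1·90°
n=4: pose=(1,4,W); sL=5/13, sR=2/13; mL=-7/13, mR=1/26; mL+mR=-1/2 → advance -1; mR−mL=15/26 → turn +1·90°
n=5: pose=(2,4,S); sL=40/137, sR=8/25; mL=-2096/3425, mR=-596/3425; mL+mR=-2692/3425 → advance -1; mR−mL=60/137 → turn +1·90°

0 5/13 2/13 -7/13 1/26 1 4 W
1 40/137 8/25 -2096/3425 -596/3425 2 4 S
2 20/149 4/13 -856/1937 -466/1937 2 5 E
3 8/53 8/53 -16/53 -4/53 1 5 N
4 5/13 2/13 -7/13 1/26 1 4 W
5 40/137 8/25 -2096/3425 -596/3425 2 4 S
final 2 5 E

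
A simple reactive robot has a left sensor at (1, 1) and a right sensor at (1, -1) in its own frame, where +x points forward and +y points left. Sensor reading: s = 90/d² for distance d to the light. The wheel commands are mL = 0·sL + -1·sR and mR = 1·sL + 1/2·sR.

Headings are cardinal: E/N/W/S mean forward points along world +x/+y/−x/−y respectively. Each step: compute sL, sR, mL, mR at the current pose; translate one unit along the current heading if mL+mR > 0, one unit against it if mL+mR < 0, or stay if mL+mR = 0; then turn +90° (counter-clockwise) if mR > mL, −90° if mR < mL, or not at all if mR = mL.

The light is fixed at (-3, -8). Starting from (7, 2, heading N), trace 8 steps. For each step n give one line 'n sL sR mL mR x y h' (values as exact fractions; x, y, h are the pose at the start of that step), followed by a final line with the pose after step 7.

n=0: pose=(7,2,N); sL=45/101, sR=45/121; mL=-45/121, mR=15435/24442; mL+mR=6345/24442 → advance +1; mR−mL=24525/24442 → turn +1·90°
n=1: pose=(7,3,W); sL=90/181, sR=2/5; mL=-2/5, mR=631/905; mL+mR=269/905 → advance +1; mR−mL=993/905 → turn +1·90°
n=2: pose=(6,3,S); sL=9/20, sR=45/82; mL=-45/82, mR=297/410; mL+mR=36/205 → advance +1; mR−mL=261/205 → turn +1·90°
n=3: pose=(6,2,E); sL=90/221, sR=90/181; mL=-90/181, mR=26235/40001; mL+mR=6345/40001 → advance +1; mR−mL=46125/40001 → turn +1·90°
n=4: pose=(7,2,N); sL=45/101, sR=45/121; mL=-45/121, mR=15435/24442; mL+mR=6345/24442 → advance +1; mR−mL=24525/24442 → turn +1·90°
n=5: pose=(7,3,W); sL=90/181, sR=2/5; mL=-2/5, mR=631/905; mL+mR=269/905 → advance +1; mR−mL=993/905 → turn +1·90°
n=6: pose=(6,3,S); sL=9/20, sR=45/82; mL=-45/82, mR=297/410; mL+mR=36/205 → advance +1; mR−mL=261/205 → turn +1·90°
n=7: pose=(6,2,E); sL=90/221, sR=90/181; mL=-90/181, mR=26235/40001; mL+mR=6345/40001 → advance +1; mR−mL=46125/40001 → turn +1·90°

0 45/101 45/121 -45/121 15435/24442 7 2 N
1 90/181 2/5 -2/5 631/905 7 3 W
2 9/20 45/82 -45/82 297/410 6 3 S
3 90/221 90/181 -90/181 26235/40001 6 2 E
4 45/101 45/121 -45/121 15435/24442 7 2 N
5 90/181 2/5 -2/5 631/905 7 3 W
6 9/20 45/82 -45/82 297/410 6 3 S
7 90/221 90/181 -90/181 26235/40001 6 2 E
final 7 2 N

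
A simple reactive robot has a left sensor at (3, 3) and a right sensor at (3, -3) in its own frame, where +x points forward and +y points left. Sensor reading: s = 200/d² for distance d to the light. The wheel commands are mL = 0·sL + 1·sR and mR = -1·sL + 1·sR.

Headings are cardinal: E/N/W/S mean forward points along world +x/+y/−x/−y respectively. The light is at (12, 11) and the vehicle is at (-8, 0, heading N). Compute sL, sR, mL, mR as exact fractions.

left sensor world pos  = (-11, 3); dL² = 593
right sensor world pos = (-5, 3); dR² = 353
sL = 200/593 = 200/593
sR = 200/353 = 200/353
mL = 0·sL + 1·sR = 200/353
mR = -1·sL + 1·sR = 48000/209329

200/593 200/353 200/353 48000/209329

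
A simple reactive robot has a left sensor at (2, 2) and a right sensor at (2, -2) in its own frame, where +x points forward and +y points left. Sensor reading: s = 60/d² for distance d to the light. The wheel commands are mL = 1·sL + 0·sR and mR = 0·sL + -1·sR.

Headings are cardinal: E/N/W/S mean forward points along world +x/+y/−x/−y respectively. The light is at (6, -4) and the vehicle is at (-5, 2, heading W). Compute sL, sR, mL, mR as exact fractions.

left sensor world pos  = (-7, 0); dL² = 185
right sensor world pos = (-7, 4); dR² = 233
sL = 60/185 = 12/37
sR = 60/233 = 60/233
mL = 1·sL + 0·sR = 12/37
mR = 0·sL + -1·sR = -60/233

12/37 60/233 12/37 -60/233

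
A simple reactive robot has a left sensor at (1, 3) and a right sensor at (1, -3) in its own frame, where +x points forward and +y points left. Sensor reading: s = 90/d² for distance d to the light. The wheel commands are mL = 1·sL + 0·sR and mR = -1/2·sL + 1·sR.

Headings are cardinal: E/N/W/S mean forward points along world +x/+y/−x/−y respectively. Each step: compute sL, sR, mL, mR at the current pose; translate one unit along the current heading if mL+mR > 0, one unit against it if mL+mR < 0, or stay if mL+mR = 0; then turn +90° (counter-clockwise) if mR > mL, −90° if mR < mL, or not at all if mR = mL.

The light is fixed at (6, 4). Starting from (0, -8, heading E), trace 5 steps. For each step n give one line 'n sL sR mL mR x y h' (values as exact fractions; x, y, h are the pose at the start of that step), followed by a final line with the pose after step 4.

n=0: pose=(0,-8,E); sL=45/53, sR=9/25; mL=45/53, mR=-171/2650; mL+mR=2079/2650 → advance +1; mR−mL=-2421/2650 → turn -1·90°
n=1: pose=(1,-8,S); sL=90/173, sR=90/233; mL=90/173, mR=5085/40309; mL+mR=26055/40309 → advance +1; mR−mL=-15885/40309 → turn -1·90°
n=2: pose=(1,-9,W); sL=45/146, sR=45/68; mL=45/146, mR=630/1241; mL+mR=2025/2482 → advance +1; mR−mL=495/2482 → turn +1·90°
n=3: pose=(0,-9,S); sL=18/41, sR=90/277; mL=18/41, mR=1197/11357; mL+mR=6183/11357 → advance +1; mR−mL=-3789/11357 → turn -1·90°
n=4: pose=(0,-10,W); sL=45/169, sR=9/17; mL=45/169, mR=2277/5746; mL+mR=3807/5746 → advance +1; mR−mL=747/5746 → turn +1·90°

0 45/53 9/25 45/53 -171/2650 0 -8 E
1 90/173 90/233 90/173 5085/40309 1 -8 S
2 45/146 45/68 45/146 630/1241 1 -9 W
3 18/41 90/277 18/41 1197/11357 0 -9 S
4 45/169 9/17 45/169 2277/5746 0 -10 W
final -1 -10 S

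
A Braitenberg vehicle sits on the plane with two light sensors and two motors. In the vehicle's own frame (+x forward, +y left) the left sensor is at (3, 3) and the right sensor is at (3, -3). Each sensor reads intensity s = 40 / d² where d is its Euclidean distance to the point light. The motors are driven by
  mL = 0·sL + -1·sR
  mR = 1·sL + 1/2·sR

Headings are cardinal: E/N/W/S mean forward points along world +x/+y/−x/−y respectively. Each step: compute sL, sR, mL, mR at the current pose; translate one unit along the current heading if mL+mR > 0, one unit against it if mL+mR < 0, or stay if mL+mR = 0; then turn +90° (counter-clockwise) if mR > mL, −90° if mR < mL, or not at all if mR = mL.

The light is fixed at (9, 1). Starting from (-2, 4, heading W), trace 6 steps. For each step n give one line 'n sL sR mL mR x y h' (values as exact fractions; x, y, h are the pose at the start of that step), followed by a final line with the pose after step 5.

0 10/49 5/29 -5/29 825/2842 -2 4 W
1 40/81 8/45 -8/45 236/405 -3 4 S
2 20/53 20/41 -20/41 1350/2173 -3 3 E
3 40/221 40/89 -40/89 7980/19669 -2 3 N
4 1/5 10/53 -10/53 78/265 -2 2 W
5 8/17 40/229 -40/229 2172/3893 -3 2 S
final -3 1 E

n=0: pose=(-2,4,W); sL=10/49, sR=5/29; mL=-5/29, mR=825/2842; mL+mR=335/2842 → advance +1; mR−mL=1315/2842 → turn +1·90°
n=1: pose=(-3,4,S); sL=40/81, sR=8/45; mL=-8/45, mR=236/405; mL+mR=164/405 → advance +1; mR−mL=308/405 → turn +1·90°
n=2: pose=(-3,3,E); sL=20/53, sR=20/41; mL=-20/41, mR=1350/2173; mL+mR=290/2173 → advance +1; mR−mL=2410/2173 → turn +1·90°
n=3: pose=(-2,3,N); sL=40/221, sR=40/89; mL=-40/89, mR=7980/19669; mL+mR=-860/19669 → advance -1; mR−mL=16820/19669 → turn +1·90°
n=4: pose=(-2,2,W); sL=1/5, sR=10/53; mL=-10/53, mR=78/265; mL+mR=28/265 → advance +1; mR−mL=128/265 → turn +1·90°
n=5: pose=(-3,2,S); sL=8/17, sR=40/229; mL=-40/229, mR=2172/3893; mL+mR=1492/3893 → advance +1; mR−mL=2852/3893 → turn +1·90°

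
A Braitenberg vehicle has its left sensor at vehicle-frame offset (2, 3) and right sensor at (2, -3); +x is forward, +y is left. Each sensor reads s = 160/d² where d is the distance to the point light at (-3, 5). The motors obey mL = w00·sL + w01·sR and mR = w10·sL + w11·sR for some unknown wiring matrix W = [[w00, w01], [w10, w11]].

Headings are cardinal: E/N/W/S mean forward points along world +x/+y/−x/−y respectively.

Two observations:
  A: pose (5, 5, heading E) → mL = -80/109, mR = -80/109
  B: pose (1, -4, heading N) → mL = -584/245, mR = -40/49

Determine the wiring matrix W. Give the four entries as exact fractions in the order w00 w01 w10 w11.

-1 1/2 0 -1/2

obs A: pose=(5,5,E) → sL=160/109, sR=160/109, mL=-80/109, mR=-80/109
obs B: pose=(1,-4,N) → sL=16/5, sR=80/49, mL=-584/245, mR=-40/49
sensor matrix S = [[160/109, 160/109], [16/5, 80/49]]; det S = -12288/5341
solve [mL_A; mL_B] = S·[w00; w01] and [mR_A; mR_B] = S·[w10; w11]:
  w00 = -1, w01 = 1/2, w10 = 0, w11 = -1/2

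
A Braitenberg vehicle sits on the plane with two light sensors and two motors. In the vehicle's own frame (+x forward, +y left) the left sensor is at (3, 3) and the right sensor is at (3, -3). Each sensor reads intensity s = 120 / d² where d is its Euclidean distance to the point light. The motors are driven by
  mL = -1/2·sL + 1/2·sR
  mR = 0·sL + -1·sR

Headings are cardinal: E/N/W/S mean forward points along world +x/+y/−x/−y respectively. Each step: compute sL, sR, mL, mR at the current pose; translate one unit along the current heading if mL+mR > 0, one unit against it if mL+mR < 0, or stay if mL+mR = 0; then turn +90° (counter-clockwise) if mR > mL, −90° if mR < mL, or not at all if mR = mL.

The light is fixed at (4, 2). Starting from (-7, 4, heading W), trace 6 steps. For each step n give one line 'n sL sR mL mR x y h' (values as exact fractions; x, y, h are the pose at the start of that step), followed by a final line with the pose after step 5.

0 120/197 120/221 -1440/43537 -120/221 -7 4 W
1 60/97 60/37 1800/3589 -60/37 -6 4 N
2 24/13 120/53 144/689 -120/53 -6 3 E
3 30/17 3/5 -99/170 -3/5 -7 3 S
4 120/197 120/221 -1440/43537 -120/221 -7 4 W
5 60/97 60/37 1800/3589 -60/37 -6 4 N
final -6 3 E

n=0: pose=(-7,4,W); sL=120/197, sR=120/221; mL=-1440/43537, mR=-120/221; mL+mR=-25080/43537 → advance -1; mR−mL=-22200/43537 → turn -1·90°
n=1: pose=(-6,4,N); sL=60/97, sR=60/37; mL=1800/3589, mR=-60/37; mL+mR=-4020/3589 → advance -1; mR−mL=-7620/3589 → turn -1·90°
n=2: pose=(-6,3,E); sL=24/13, sR=120/53; mL=144/689, mR=-120/53; mL+mR=-1416/689 → advance -1; mR−mL=-1704/689 → turn -1·90°
n=3: pose=(-7,3,S); sL=30/17, sR=3/5; mL=-99/170, mR=-3/5; mL+mR=-201/170 → advance -1; mR−mL=-3/170 → turn -1·90°
n=4: pose=(-7,4,W); sL=120/197, sR=120/221; mL=-1440/43537, mR=-120/221; mL+mR=-25080/43537 → advance -1; mR−mL=-22200/43537 → turn -1·90°
n=5: pose=(-6,4,N); sL=60/97, sR=60/37; mL=1800/3589, mR=-60/37; mL+mR=-4020/3589 → advance -1; mR−mL=-7620/3589 → turn -1·90°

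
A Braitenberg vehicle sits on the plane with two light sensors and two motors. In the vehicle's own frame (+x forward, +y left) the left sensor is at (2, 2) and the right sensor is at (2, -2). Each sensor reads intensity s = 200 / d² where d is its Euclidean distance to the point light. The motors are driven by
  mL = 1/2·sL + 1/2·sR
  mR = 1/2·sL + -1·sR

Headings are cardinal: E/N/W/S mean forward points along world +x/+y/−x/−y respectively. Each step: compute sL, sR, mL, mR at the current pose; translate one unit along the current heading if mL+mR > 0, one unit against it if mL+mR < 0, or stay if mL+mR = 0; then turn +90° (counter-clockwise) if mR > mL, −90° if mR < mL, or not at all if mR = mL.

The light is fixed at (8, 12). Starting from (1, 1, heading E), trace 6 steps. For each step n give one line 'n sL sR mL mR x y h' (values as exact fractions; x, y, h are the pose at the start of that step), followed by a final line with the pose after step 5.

n=0: pose=(1,1,E); sL=100/53, sR=100/97; mL=7500/5141, mR=-450/5141; mL+mR=7050/5141 → advance +1; mR−mL=-150/97 → turn -1·90°
n=1: pose=(2,1,S); sL=40/37, sR=200/233; mL=8360/8621, mR=-2740/8621; mL+mR=5620/8621 → advance +1; mR−mL=-300/233 → turn -1·90°
n=2: pose=(2,0,W); sL=10/13, sR=50/41; mL=530/533, mR=-445/533; mL+mR=85/533 → advance +1; mR−mL=-75/41 → turn -1·90°
n=3: pose=(1,0,N); sL=200/181, sR=8/5; mL=1224/905, mR=-948/905; mL+mR=276/905 → advance +1; mR−mL=-12/5 → turn -1·90°
n=4: pose=(1,1,E); sL=100/53, sR=100/97; mL=7500/5141, mR=-450/5141; mL+mR=7050/5141 → advance +1; mR−mL=-150/97 → turn -1·90°
n=5: pose=(2,1,S); sL=40/37, sR=200/233; mL=8360/8621, mR=-2740/8621; mL+mR=5620/8621 → advance +1; mR−mL=-300/233 → turn -1·90°

0 100/53 100/97 7500/5141 -450/5141 1 1 E
1 40/37 200/233 8360/8621 -2740/8621 2 1 S
2 10/13 50/41 530/533 -445/533 2 0 W
3 200/181 8/5 1224/905 -948/905 1 0 N
4 100/53 100/97 7500/5141 -450/5141 1 1 E
5 40/37 200/233 8360/8621 -2740/8621 2 1 S
final 2 0 W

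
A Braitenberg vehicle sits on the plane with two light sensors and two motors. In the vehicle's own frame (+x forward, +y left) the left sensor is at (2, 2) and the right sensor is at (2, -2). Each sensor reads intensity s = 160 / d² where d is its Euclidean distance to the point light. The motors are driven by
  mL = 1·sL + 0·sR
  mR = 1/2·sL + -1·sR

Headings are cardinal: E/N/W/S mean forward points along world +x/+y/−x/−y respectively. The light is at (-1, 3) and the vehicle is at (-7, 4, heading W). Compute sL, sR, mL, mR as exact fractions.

32/13 160/73 32/13 -912/949

left sensor world pos  = (-9, 2); dL² = 65
right sensor world pos = (-9, 6); dR² = 73
sL = 160/65 = 32/13
sR = 160/73 = 160/73
mL = 1·sL + 0·sR = 32/13
mR = 1/2·sL + -1·sR = -912/949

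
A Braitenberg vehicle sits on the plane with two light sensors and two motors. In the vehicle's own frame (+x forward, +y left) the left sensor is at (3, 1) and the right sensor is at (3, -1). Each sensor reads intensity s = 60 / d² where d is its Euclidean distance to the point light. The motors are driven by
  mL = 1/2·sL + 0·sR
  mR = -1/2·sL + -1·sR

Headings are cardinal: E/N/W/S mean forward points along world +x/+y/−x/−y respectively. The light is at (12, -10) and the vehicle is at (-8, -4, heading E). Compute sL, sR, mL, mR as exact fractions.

left sensor world pos  = (-5, -3); dL² = 338
right sensor world pos = (-5, -5); dR² = 314
sL = 60/338 = 30/169
sR = 60/314 = 30/157
mL = 1/2·sL + 0·sR = 15/169
mR = -1/2·sL + -1·sR = -7425/26533

30/169 30/157 15/169 -7425/26533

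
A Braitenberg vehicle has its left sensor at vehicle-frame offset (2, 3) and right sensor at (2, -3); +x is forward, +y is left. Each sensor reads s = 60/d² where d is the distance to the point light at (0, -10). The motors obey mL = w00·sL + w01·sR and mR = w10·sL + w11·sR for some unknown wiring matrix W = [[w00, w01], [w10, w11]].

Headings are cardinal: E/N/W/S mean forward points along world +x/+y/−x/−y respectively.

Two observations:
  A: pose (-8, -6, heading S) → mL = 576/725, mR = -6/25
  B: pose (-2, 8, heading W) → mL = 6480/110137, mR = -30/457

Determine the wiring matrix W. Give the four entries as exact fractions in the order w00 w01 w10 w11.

obs A: pose=(-8,-6,S) → sL=60/29, sR=12/25, mL=576/725, mR=-6/25
obs B: pose=(-2,8,W) → sL=60/241, sR=60/457, mL=6480/110137, mR=-30/457
sensor matrix S = [[60/29, 12/25], [60/241, 60/457]]; det S = 2429568/15969865
solve [mL_A; mL_B] = S·[w00; w01] and [mR_A; mR_B] = S·[w10; w11]:
  w00 = 1/2, w01 = -1/2, w10 = 0, w11 = -1/2

1/2 -1/2 0 -1/2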